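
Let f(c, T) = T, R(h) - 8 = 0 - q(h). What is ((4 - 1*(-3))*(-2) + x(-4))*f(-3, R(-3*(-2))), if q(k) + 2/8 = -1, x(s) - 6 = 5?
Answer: -111/4 ≈ -27.750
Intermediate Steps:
x(s) = 11 (x(s) = 6 + 5 = 11)
q(k) = -5/4 (q(k) = -¼ - 1 = -5/4)
R(h) = 37/4 (R(h) = 8 + (0 - 1*(-5/4)) = 8 + (0 + 5/4) = 8 + 5/4 = 37/4)
((4 - 1*(-3))*(-2) + x(-4))*f(-3, R(-3*(-2))) = ((4 - 1*(-3))*(-2) + 11)*(37/4) = ((4 + 3)*(-2) + 11)*(37/4) = (7*(-2) + 11)*(37/4) = (-14 + 11)*(37/4) = -3*37/4 = -111/4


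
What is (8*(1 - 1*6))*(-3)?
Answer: 120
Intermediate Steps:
(8*(1 - 1*6))*(-3) = (8*(1 - 6))*(-3) = (8*(-5))*(-3) = -40*(-3) = 120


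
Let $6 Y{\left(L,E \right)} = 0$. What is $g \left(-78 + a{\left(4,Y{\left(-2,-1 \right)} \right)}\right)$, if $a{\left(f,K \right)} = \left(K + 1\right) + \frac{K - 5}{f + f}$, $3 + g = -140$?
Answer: $\frac{88803}{8} \approx 11100.0$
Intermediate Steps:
$g = -143$ ($g = -3 - 140 = -143$)
$Y{\left(L,E \right)} = 0$ ($Y{\left(L,E \right)} = \frac{1}{6} \cdot 0 = 0$)
$a{\left(f,K \right)} = 1 + K + \frac{-5 + K}{2 f}$ ($a{\left(f,K \right)} = \left(1 + K\right) + \frac{-5 + K}{2 f} = 1 + K + \frac{-5 + K}{2 f}$)
$g \left(-78 + a{\left(4,Y{\left(-2,-1 \right)} \right)}\right) = - 143 \left(-78 + \frac{-5 + 0 + 2 \cdot 4 \left(1 + 0\right)}{2 \cdot 4}\right) = - 143 \left(-78 + \frac{1}{2} \cdot \frac{1}{4} \left(-5 + 0 + 2 \cdot 4 \cdot 1\right)\right) = - 143 \left(-78 + \frac{1}{2} \cdot \frac{1}{4} \left(-5 + 0 + 8\right)\right) = - 143 \left(-78 + \frac{1}{2} \cdot \frac{1}{4} \cdot 3\right) = - 143 \left(-78 + \frac{3}{8}\right) = \left(-143\right) \left(- \frac{621}{8}\right) = \frac{88803}{8}$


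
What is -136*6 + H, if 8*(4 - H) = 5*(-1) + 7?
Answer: -3249/4 ≈ -812.25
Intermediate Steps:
H = 15/4 (H = 4 - (5*(-1) + 7)/8 = 4 - (-5 + 7)/8 = 4 - 1/8*2 = 4 - 1/4 = 15/4 ≈ 3.7500)
-136*6 + H = -136*6 + 15/4 = -816 + 15/4 = -3249/4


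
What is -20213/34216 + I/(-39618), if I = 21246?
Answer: -254625295/225928248 ≈ -1.1270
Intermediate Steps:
-20213/34216 + I/(-39618) = -20213/34216 + 21246/(-39618) = -20213*1/34216 + 21246*(-1/39618) = -20213/34216 - 3541/6603 = -254625295/225928248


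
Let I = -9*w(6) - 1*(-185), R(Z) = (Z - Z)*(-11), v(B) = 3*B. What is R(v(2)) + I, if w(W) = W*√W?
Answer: 185 - 54*√6 ≈ 52.728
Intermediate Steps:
w(W) = W^(3/2)
R(Z) = 0 (R(Z) = 0*(-11) = 0)
I = 185 - 54*√6 (I = -54*√6 - 1*(-185) = -54*√6 + 185 = 185 - 54*√6 ≈ 52.728)
R(v(2)) + I = 0 + (185 - 54*√6) = 185 - 54*√6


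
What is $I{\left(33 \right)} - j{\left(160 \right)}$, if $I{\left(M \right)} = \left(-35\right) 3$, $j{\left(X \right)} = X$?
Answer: $-265$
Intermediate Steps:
$I{\left(M \right)} = -105$
$I{\left(33 \right)} - j{\left(160 \right)} = -105 - 160 = -265$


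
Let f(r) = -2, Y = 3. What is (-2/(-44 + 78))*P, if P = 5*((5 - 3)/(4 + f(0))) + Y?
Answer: -8/17 ≈ -0.47059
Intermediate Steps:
P = 8 (P = 5*((5 - 3)/(4 - 2)) + 3 = 5*(2/2) + 3 = 5*(2*(½)) + 3 = 5*1 + 3 = 5 + 3 = 8)
(-2/(-44 + 78))*P = -2/(-44 + 78)*8 = -2/34*8 = -2*1/34*8 = -1/17*8 = -8/17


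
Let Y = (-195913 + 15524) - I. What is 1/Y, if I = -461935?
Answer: 1/281546 ≈ 3.5518e-6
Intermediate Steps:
Y = 281546 (Y = (-195913 + 15524) - 1*(-461935) = -180389 + 461935 = 281546)
1/Y = 1/281546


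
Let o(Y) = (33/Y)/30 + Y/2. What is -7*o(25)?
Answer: -10976/125 ≈ -87.808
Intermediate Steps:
o(Y) = Y/2 + 11/(10*Y) (o(Y) = (33/Y)*(1/30) + Y*(1/2) = 11/(10*Y) + Y/2 = Y/2 + 11/(10*Y))
-7*o(25) = -7*((1/2)*25 + (11/10)/25) = -7*(25/2 + (11/10)*(1/25)) = -7*(25/2 + 11/250) = -7*1568/125 = -10976/125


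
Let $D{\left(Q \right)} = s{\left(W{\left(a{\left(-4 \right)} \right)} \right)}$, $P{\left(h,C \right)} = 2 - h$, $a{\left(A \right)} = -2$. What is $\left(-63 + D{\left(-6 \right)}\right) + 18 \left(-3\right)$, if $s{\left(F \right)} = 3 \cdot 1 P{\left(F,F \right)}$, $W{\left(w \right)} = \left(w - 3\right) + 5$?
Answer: $-111$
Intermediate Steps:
$W{\left(w \right)} = 2 + w$ ($W{\left(w \right)} = \left(-3 + w\right) + 5 = 2 + w$)
$s{\left(F \right)} = 6 - 3 F$ ($s{\left(F \right)} = 3 \cdot 1 \left(2 - F\right) = 3 \left(2 - F\right) = 6 - 3 F$)
$D{\left(Q \right)} = 6$ ($D{\left(Q \right)} = 6 - 3 \left(2 - 2\right) = 6 - 0 = 6 + 0 = 6$)
$\left(-63 + D{\left(-6 \right)}\right) + 18 \left(-3\right) = \left(-63 + 6\right) + 18 \left(-3\right) = -57 - 54 = -111$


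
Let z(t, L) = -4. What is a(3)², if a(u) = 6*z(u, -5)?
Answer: 576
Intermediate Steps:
a(u) = -24 (a(u) = 6*(-4) = -24)
a(3)² = (-24)² = 576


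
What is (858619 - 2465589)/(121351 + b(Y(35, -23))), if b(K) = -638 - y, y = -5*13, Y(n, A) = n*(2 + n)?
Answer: -803485/60389 ≈ -13.305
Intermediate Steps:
y = -65
b(K) = -573 (b(K) = -638 - 1*(-65) = -638 + 65 = -573)
(858619 - 2465589)/(121351 + b(Y(35, -23))) = (858619 - 2465589)/(121351 - 573) = -1606970/120778 = -1606970*1/120778 = -803485/60389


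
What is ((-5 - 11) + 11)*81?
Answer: -405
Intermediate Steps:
((-5 - 11) + 11)*81 = (-16 + 11)*81 = -5*81 = -405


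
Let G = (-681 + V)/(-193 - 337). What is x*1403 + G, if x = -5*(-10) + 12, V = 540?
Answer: 46102721/530 ≈ 86986.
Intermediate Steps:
G = 141/530 (G = (-681 + 540)/(-193 - 337) = -141/(-530) = -141*(-1/530) = 141/530 ≈ 0.26604)
x = 62 (x = 50 + 12 = 62)
x*1403 + G = 62*1403 + 141/530 = 86986 + 141/530 = 46102721/530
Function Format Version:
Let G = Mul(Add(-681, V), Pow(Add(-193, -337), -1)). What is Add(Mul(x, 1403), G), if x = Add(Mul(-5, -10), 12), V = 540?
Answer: Rational(46102721, 530) ≈ 86986.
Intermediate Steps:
G = Rational(141, 530) (G = Mul(Add(-681, 540), Pow(Add(-193, -337), -1)) = Mul(-141, Pow(-530, -1)) = Mul(-141, Rational(-1, 530)) = Rational(141, 530) ≈ 0.26604)
x = 62 (x = Add(50, 12) = 62)
Add(Mul(x, 1403), G) = Add(Mul(62, 1403), Rational(141, 530)) = Add(86986, Rational(141, 530)) = Rational(46102721, 530)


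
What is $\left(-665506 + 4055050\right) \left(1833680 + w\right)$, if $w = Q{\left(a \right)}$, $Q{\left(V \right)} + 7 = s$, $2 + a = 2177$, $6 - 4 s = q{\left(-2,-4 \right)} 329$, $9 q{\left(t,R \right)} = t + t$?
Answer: $6215444306092$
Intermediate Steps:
$q{\left(t,R \right)} = \frac{2 t}{9}$ ($q{\left(t,R \right)} = \frac{t + t}{9} = \frac{2 t}{9}$)
$s = \frac{685}{18}$ ($s = \frac{3}{2} - \frac{\frac{2}{9} \left(-2\right) 329}{4} = \frac{3}{2} - \frac{\left(- \frac{4}{9}\right) 329}{4} = \frac{3}{2} - - \frac{329}{9} = \frac{3}{2} + \frac{329}{9} = \frac{685}{18} \approx 38.056$)
$a = 2175$ ($a = -2 + 2177 = 2175$)
$Q{\left(V \right)} = \frac{559}{18}$ ($Q{\left(V \right)} = -7 + \frac{685}{18} = \frac{559}{18}$)
$w = \frac{559}{18} \approx 31.056$
$\left(-665506 + 4055050\right) \left(1833680 + w\right) = \left(-665506 + 4055050\right) \left(1833680 + \frac{559}{18}\right) = 3389544 \cdot \frac{33006799}{18} = 6215444306092$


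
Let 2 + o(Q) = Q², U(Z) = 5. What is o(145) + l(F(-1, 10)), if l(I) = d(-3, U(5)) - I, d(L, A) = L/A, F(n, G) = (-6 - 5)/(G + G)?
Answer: 420459/20 ≈ 21023.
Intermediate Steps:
F(n, G) = -11/(2*G) (F(n, G) = -11*1/(2*G) = -11/(2*G))
l(I) = -⅗ - I (l(I) = -3/5 - I = -3*⅕ - I = -⅗ - I)
o(Q) = -2 + Q²
o(145) + l(F(-1, 10)) = (-2 + 145²) + (-⅗ - (-11)/(2*10)) = (-2 + 21025) + (-⅗ - (-11)/(2*10)) = 21023 + (-⅗ - 1*(-11/20)) = 21023 + (-⅗ + 11/20) = 21023 - 1/20 = 420459/20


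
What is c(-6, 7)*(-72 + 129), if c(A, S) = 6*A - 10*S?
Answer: -6042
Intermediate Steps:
c(A, S) = -10*S + 6*A
c(-6, 7)*(-72 + 129) = (-10*7 + 6*(-6))*(-72 + 129) = (-70 - 36)*57 = -106*57 = -6042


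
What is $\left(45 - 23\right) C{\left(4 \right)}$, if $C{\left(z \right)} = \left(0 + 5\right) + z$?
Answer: $198$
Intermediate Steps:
$C{\left(z \right)} = 5 + z$
$\left(45 - 23\right) C{\left(4 \right)} = \left(45 - 23\right) \left(5 + 4\right) = 22 \cdot 9 = 198$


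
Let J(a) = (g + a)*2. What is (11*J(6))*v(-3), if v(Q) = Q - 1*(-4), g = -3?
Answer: 66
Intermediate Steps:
J(a) = -6 + 2*a (J(a) = (-3 + a)*2 = -6 + 2*a)
v(Q) = 4 + Q (v(Q) = Q + 4 = 4 + Q)
(11*J(6))*v(-3) = (11*(-6 + 2*6))*(4 - 3) = (11*(-6 + 12))*1 = (11*6)*1 = 66*1 = 66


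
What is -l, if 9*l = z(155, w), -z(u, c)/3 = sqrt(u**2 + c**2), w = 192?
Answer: sqrt(60889)/3 ≈ 82.252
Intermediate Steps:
z(u, c) = -3*sqrt(c**2 + u**2) (z(u, c) = -3*sqrt(u**2 + c**2) = -3*sqrt(c**2 + u**2))
l = -sqrt(60889)/3 (l = (-3*sqrt(192**2 + 155**2))/9 = (-3*sqrt(36864 + 24025))/9 = (-3*sqrt(60889))/9 = -sqrt(60889)/3 ≈ -82.252)
-l = -(-1)*sqrt(60889)/3 = sqrt(60889)/3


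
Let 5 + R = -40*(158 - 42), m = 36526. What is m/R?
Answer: -36526/4645 ≈ -7.8635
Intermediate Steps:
R = -4645 (R = -5 - 40*(158 - 42) = -5 - 40*116 = -5 - 4640 = -4645)
m/R = 36526/(-4645) = 36526*(-1/4645) = -36526/4645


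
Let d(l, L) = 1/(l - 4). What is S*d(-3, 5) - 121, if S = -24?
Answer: -823/7 ≈ -117.57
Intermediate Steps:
d(l, L) = 1/(-4 + l)
S*d(-3, 5) - 121 = -24/(-4 - 3) - 121 = -24/(-7) - 121 = -24*(-⅐) - 121 = 24/7 - 121 = -823/7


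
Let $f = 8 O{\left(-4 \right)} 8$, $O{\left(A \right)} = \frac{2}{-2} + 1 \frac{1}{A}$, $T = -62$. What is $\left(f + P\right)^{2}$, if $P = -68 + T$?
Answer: $44100$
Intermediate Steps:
$O{\left(A \right)} = -1 + \frac{1}{A}$ ($O{\left(A \right)} = 2 \left(- \frac{1}{2}\right) + \frac{1}{A} = -1 + \frac{1}{A}$)
$P = -130$ ($P = -68 - 62 = -130$)
$f = -80$ ($f = 8 \frac{1 - -4}{-4} \cdot 8 = 8 \left(- \frac{1 + 4}{4}\right) 8 = 8 \left(\left(- \frac{1}{4}\right) 5\right) 8 = 8 \left(- \frac{5}{4}\right) 8 = \left(-10\right) 8 = -80$)
$\left(f + P\right)^{2} = \left(-80 - 130\right)^{2} = \left(-210\right)^{2} = 44100$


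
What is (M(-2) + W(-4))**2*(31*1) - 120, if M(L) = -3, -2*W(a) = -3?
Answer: -201/4 ≈ -50.250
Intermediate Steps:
W(a) = 3/2 (W(a) = -1/2*(-3) = 3/2)
(M(-2) + W(-4))**2*(31*1) - 120 = (-3 + 3/2)**2*(31*1) - 120 = (-3/2)**2*31 - 120 = (9/4)*31 - 120 = 279/4 - 120 = -201/4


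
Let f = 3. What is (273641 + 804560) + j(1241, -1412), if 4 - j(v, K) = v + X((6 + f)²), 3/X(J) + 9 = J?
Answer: 25847135/24 ≈ 1.0770e+6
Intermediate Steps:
X(J) = 3/(-9 + J)
j(v, K) = 95/24 - v (j(v, K) = 4 - (v + 3/(-9 + (6 + 3)²)) = 4 - (v + 3/(-9 + 9²)) = 4 - (v + 3/(-9 + 81)) = 4 - (v + 3/72) = 4 - (v + 3*(1/72)) = 4 - (v + 1/24) = 4 - (1/24 + v) = 4 + (-1/24 - v) = 95/24 - v)
(273641 + 804560) + j(1241, -1412) = (273641 + 804560) + (95/24 - 1*1241) = 1078201 + (95/24 - 1241) = 1078201 - 29689/24 = 25847135/24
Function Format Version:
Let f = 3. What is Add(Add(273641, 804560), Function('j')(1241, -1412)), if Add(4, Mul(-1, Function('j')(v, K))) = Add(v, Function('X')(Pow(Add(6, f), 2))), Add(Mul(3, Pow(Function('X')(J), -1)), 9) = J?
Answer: Rational(25847135, 24) ≈ 1.0770e+6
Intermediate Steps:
Function('X')(J) = Mul(3, Pow(Add(-9, J), -1))
Function('j')(v, K) = Add(Rational(95, 24), Mul(-1, v)) (Function('j')(v, K) = Add(4, Mul(-1, Add(v, Mul(3, Pow(Add(-9, Pow(Add(6, 3), 2)), -1))))) = Add(4, Mul(-1, Add(v, Mul(3, Pow(Add(-9, Pow(9, 2)), -1))))) = Add(4, Mul(-1, Add(v, Mul(3, Pow(Add(-9, 81), -1))))) = Add(4, Mul(-1, Add(v, Mul(3, Pow(72, -1))))) = Add(4, Mul(-1, Add(v, Mul(3, Rational(1, 72))))) = Add(4, Mul(-1, Add(v, Rational(1, 24)))) = Add(4, Mul(-1, Add(Rational(1, 24), v))) = Add(4, Add(Rational(-1, 24), Mul(-1, v))) = Add(Rational(95, 24), Mul(-1, v)))
Add(Add(273641, 804560), Function('j')(1241, -1412)) = Add(Add(273641, 804560), Add(Rational(95, 24), Mul(-1, 1241))) = Add(1078201, Add(Rational(95, 24), -1241)) = Add(1078201, Rational(-29689, 24)) = Rational(25847135, 24)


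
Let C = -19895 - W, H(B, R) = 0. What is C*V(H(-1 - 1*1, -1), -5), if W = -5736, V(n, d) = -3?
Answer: 42477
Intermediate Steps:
C = -14159 (C = -19895 - 1*(-5736) = -19895 + 5736 = -14159)
C*V(H(-1 - 1*1, -1), -5) = -14159*(-3) = 42477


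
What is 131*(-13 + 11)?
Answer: -262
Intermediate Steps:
131*(-13 + 11) = 131*(-2) = -262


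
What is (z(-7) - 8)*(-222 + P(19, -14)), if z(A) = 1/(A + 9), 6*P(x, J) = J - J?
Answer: 1665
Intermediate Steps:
P(x, J) = 0 (P(x, J) = (J - J)/6 = (⅙)*0 = 0)
z(A) = 1/(9 + A)
(z(-7) - 8)*(-222 + P(19, -14)) = (1/(9 - 7) - 8)*(-222 + 0) = (1/2 - 8)*(-222) = (½ - 8)*(-222) = -15/2*(-222) = 1665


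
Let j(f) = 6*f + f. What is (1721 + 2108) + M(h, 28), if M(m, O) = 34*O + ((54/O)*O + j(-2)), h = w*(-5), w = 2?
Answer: 4821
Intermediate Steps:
j(f) = 7*f
h = -10 (h = 2*(-5) = -10)
M(m, O) = 40 + 34*O (M(m, O) = 34*O + ((54/O)*O + 7*(-2)) = 34*O + (54 - 14) = 34*O + 40 = 40 + 34*O)
(1721 + 2108) + M(h, 28) = (1721 + 2108) + (40 + 34*28) = 3829 + (40 + 952) = 3829 + 992 = 4821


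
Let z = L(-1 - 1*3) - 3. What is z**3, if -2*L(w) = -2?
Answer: -8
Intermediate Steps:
L(w) = 1 (L(w) = -1/2*(-2) = 1)
z = -2 (z = 1 - 3 = -2)
z**3 = (-2)**3 = -8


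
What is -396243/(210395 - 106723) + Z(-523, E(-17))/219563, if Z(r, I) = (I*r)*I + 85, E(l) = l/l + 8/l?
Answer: -25144932377057/6578372712104 ≈ -3.8224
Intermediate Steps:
E(l) = 1 + 8/l
Z(r, I) = 85 + r*I**2 (Z(r, I) = r*I**2 + 85 = 85 + r*I**2)
-396243/(210395 - 106723) + Z(-523, E(-17))/219563 = -396243/(210395 - 106723) + (85 - 523*(8 - 17)**2/289)/219563 = -396243/103672 + (85 - 523*(-1/17*(-9))**2)*(1/219563) = -396243*1/103672 + (85 - 523*(9/17)**2)*(1/219563) = -396243/103672 + (85 - 523*81/289)*(1/219563) = -396243/103672 + (85 - 42363/289)*(1/219563) = -396243/103672 - 17798/289*1/219563 = -396243/103672 - 17798/63453707 = -25144932377057/6578372712104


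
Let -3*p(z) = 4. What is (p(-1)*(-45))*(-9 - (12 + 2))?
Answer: -1380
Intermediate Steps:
p(z) = -4/3 (p(z) = -⅓*4 = -4/3)
(p(-1)*(-45))*(-9 - (12 + 2)) = (-4/3*(-45))*(-9 - (12 + 2)) = 60*(-9 - 1*14) = 60*(-9 - 14) = 60*(-23) = -1380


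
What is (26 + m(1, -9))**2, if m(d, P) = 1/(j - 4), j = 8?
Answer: 11025/16 ≈ 689.06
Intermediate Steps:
m(d, P) = 1/4 (m(d, P) = 1/(8 - 4) = 1/4)
(26 + m(1, -9))**2 = (26 + 1/4)**2 = (105/4)**2 = 11025/16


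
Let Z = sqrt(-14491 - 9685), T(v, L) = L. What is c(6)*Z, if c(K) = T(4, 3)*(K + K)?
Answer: 144*I*sqrt(1511) ≈ 5597.5*I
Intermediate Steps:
Z = 4*I*sqrt(1511) (Z = sqrt(-24176) = 4*I*sqrt(1511) ≈ 155.49*I)
c(K) = 6*K (c(K) = 3*(K + K) = 3*(2*K) = 6*K)
c(6)*Z = (6*6)*(4*I*sqrt(1511)) = 36*(4*I*sqrt(1511)) = 144*I*sqrt(1511)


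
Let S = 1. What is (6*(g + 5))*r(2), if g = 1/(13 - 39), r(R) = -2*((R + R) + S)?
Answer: -3870/13 ≈ -297.69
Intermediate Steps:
r(R) = -2 - 4*R (r(R) = -2*((R + R) + 1) = -2*(2*R + 1) = -2*(1 + 2*R) = -2 - 4*R)
g = -1/26 (g = 1/(-26) = -1/26 ≈ -0.038462)
(6*(g + 5))*r(2) = (6*(-1/26 + 5))*(-2 - 4*2) = (6*(129/26))*(-2 - 8) = (387/13)*(-10) = -3870/13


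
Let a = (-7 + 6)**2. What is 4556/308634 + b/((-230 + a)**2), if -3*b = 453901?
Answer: -7742917647/2697512599 ≈ -2.8704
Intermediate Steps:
b = -453901/3 (b = -1/3*453901 = -453901/3 ≈ -1.5130e+5)
a = 1 (a = (-1)**2 = 1)
4556/308634 + b/((-230 + a)**2) = 4556/308634 - 453901/(3*(-230 + 1)**2) = 4556*(1/308634) - 453901/(3*((-229)**2)) = 2278/154317 - 453901/3/52441 = 2278/154317 - 453901/3*1/52441 = 2278/154317 - 453901/157323 = -7742917647/2697512599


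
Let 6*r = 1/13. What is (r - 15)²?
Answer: 1366561/6084 ≈ 224.62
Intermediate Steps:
r = 1/78 (r = (⅙)/13 = (⅙)*(1/13) = 1/78 ≈ 0.012821)
(r - 15)² = (1/78 - 15)² = (-1169/78)² = 1366561/6084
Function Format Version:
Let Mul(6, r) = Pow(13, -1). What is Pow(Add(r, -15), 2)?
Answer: Rational(1366561, 6084) ≈ 224.62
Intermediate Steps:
r = Rational(1, 78) (r = Mul(Rational(1, 6), Pow(13, -1)) = Mul(Rational(1, 6), Rational(1, 13)) = Rational(1, 78) ≈ 0.012821)
Pow(Add(r, -15), 2) = Pow(Add(Rational(1, 78), -15), 2) = Pow(Rational(-1169, 78), 2) = Rational(1366561, 6084)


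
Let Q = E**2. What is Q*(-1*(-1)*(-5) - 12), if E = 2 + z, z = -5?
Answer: -153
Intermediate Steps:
E = -3 (E = 2 - 5 = -3)
Q = 9 (Q = (-3)**2 = 9)
Q*(-1*(-1)*(-5) - 12) = 9*(-1*(-1)*(-5) - 12) = 9*(1*(-5) - 12) = 9*(-5 - 12) = 9*(-17) = -153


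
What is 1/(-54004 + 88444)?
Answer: 1/34440 ≈ 2.9036e-5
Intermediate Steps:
1/(-54004 + 88444) = 1/34440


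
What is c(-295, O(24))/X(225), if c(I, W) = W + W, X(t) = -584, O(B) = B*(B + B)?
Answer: -288/73 ≈ -3.9452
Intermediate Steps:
O(B) = 2*B² (O(B) = B*(2*B) = 2*B²)
c(I, W) = 2*W
c(-295, O(24))/X(225) = (2*(2*24²))/(-584) = (2*(2*576))*(-1/584) = (2*1152)*(-1/584) = 2304*(-1/584) = -288/73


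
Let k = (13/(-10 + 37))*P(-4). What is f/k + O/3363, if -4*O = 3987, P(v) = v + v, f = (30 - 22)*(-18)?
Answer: 2161947/58292 ≈ 37.088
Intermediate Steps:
f = -144 (f = 8*(-18) = -144)
P(v) = 2*v
O = -3987/4 (O = -¼*3987 = -3987/4 ≈ -996.75)
k = -104/27 (k = (13/(-10 + 37))*(2*(-4)) = (13/27)*(-8) = -104/27 ≈ -3.8519)
f/k + O/3363 = -144/(-104/27) - 3987/4/3363 = -144*(-27/104) - 3987/4*1/3363 = 486/13 - 1329/4484 = 2161947/58292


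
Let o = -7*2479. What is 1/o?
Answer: -1/17353 ≈ -5.7627e-5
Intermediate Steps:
o = -17353
1/o = 1/(-17353) = -1/17353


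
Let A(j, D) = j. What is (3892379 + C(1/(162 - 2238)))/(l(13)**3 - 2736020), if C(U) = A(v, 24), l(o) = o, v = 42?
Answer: -3892421/2733823 ≈ -1.4238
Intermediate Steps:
C(U) = 42
(3892379 + C(1/(162 - 2238)))/(l(13)**3 - 2736020) = (3892379 + 42)/(13**3 - 2736020) = 3892421/(2197 - 2736020) = 3892421/(-2733823) = 3892421*(-1/2733823) = -3892421/2733823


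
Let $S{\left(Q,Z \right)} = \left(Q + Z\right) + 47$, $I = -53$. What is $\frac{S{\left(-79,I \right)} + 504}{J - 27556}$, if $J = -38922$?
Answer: $- \frac{419}{66478} \approx -0.0063028$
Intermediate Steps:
$S{\left(Q,Z \right)} = 47 + Q + Z$
$\frac{S{\left(-79,I \right)} + 504}{J - 27556} = \frac{\left(47 - 79 - 53\right) + 504}{-38922 - 27556} = \frac{-85 + 504}{-66478} = 419 \left(- \frac{1}{66478}\right) = - \frac{419}{66478}$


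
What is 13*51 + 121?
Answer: 784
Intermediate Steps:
13*51 + 121 = 663 + 121 = 784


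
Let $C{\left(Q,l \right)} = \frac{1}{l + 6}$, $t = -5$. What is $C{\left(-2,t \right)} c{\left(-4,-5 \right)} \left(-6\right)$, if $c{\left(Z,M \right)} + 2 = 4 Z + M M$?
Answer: $-42$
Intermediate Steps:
$c{\left(Z,M \right)} = -2 + M^{2} + 4 Z$ ($c{\left(Z,M \right)} = -2 + \left(4 Z + M M\right) = -2 + \left(4 Z + M^{2}\right) = -2 + \left(M^{2} + 4 Z\right) = -2 + M^{2} + 4 Z$)
$C{\left(Q,l \right)} = \frac{1}{6 + l}$
$C{\left(-2,t \right)} c{\left(-4,-5 \right)} \left(-6\right) = \frac{-2 + \left(-5\right)^{2} + 4 \left(-4\right)}{6 - 5} \left(-6\right) = \frac{-2 + 25 - 16}{1} \left(-6\right) = 1 \cdot 7 \left(-6\right) = 7 \left(-6\right) = -42$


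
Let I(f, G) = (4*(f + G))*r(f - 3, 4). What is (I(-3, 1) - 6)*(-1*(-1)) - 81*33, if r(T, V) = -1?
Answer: -2671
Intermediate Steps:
I(f, G) = -4*G - 4*f (I(f, G) = (4*(f + G))*(-1) = (4*(G + f))*(-1) = (4*G + 4*f)*(-1) = -4*G - 4*f)
(I(-3, 1) - 6)*(-1*(-1)) - 81*33 = ((-4*1 - 4*(-3)) - 6)*(-1*(-1)) - 81*33 = ((-4 + 12) - 6)*1 - 2673 = (8 - 6)*1 - 2673 = 2*1 - 2673 = 2 - 2673 = -2671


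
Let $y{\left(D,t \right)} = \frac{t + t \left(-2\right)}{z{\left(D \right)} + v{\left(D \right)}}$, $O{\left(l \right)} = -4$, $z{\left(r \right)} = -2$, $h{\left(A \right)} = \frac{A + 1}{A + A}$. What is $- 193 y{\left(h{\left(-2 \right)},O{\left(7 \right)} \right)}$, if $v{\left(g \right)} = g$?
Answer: $\frac{3088}{7} \approx 441.14$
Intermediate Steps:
$h{\left(A \right)} = \frac{1 + A}{2 A}$
$y{\left(D,t \right)} = - \frac{t}{-2 + D}$ ($y{\left(D,t \right)} = \frac{t + t \left(-2\right)}{-2 + D} = \frac{t - 2 t}{-2 + D} = \frac{\left(-1\right) t}{-2 + D} = - \frac{t}{-2 + D}$)
$- 193 y{\left(h{\left(-2 \right)},O{\left(7 \right)} \right)} = - 193 \left(\left(-1\right) \left(-4\right) \frac{1}{-2 + \frac{1 - 2}{2 \left(-2\right)}}\right) = - 193 \left(\left(-1\right) \left(-4\right) \frac{1}{-2 + \frac{1}{2} \left(- \frac{1}{2}\right) \left(-1\right)}\right) = - 193 \left(\left(-1\right) \left(-4\right) \frac{1}{-2 + \frac{1}{4}}\right) = - 193 \left(\left(-1\right) \left(-4\right) \frac{1}{- \frac{7}{4}}\right) = - 193 \left(\left(-1\right) \left(-4\right) \left(- \frac{4}{7}\right)\right) = \left(-193\right) \left(- \frac{16}{7}\right) = \frac{3088}{7}$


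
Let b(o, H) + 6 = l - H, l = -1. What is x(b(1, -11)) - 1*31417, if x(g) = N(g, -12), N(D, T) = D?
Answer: -31413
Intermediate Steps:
b(o, H) = -7 - H (b(o, H) = -6 + (-1 - H) = -7 - H)
x(g) = g
x(b(1, -11)) - 1*31417 = (-7 - 1*(-11)) - 1*31417 = (-7 + 11) - 31417 = 4 - 31417 = -31413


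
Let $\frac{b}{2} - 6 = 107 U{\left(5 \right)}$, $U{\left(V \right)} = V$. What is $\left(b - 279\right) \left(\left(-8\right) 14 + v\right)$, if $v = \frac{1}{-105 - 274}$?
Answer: $- \frac{34086547}{379} \approx -89938.0$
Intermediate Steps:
$b = 1082$ ($b = 12 + 2 \cdot 107 \cdot 5 = 12 + 2 \cdot 535 = 12 + 1070 = 1082$)
$v = - \frac{1}{379}$ ($v = \frac{1}{-379} = - \frac{1}{379} \approx -0.0026385$)
$\left(b - 279\right) \left(\left(-8\right) 14 + v\right) = \left(1082 - 279\right) \left(\left(-8\right) 14 - \frac{1}{379}\right) = 803 \left(-112 - \frac{1}{379}\right) = 803 \left(- \frac{42449}{379}\right) = - \frac{34086547}{379}$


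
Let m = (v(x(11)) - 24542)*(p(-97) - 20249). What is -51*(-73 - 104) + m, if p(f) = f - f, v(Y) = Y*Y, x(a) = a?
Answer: 494509856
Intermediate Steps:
v(Y) = Y²
p(f) = 0
m = 494500829 (m = (11² - 24542)*(0 - 20249) = (121 - 24542)*(-20249) = -24421*(-20249) = 494500829)
-51*(-73 - 104) + m = -51*(-73 - 104) + 494500829 = -51*(-177) + 494500829 = 9027 + 494500829 = 494509856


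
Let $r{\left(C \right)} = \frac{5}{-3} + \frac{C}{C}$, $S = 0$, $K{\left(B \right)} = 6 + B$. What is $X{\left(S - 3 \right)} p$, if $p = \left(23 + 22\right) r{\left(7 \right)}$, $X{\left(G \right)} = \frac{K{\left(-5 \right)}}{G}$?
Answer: $10$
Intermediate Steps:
$r{\left(C \right)} = - \frac{2}{3}$ ($r{\left(C \right)} = 5 \left(- \frac{1}{3}\right) + 1 = - \frac{5}{3} + 1 = - \frac{2}{3}$)
$X{\left(G \right)} = \frac{1}{G}$ ($X{\left(G \right)} = \frac{6 - 5}{G} = 1 \frac{1}{G} = \frac{1}{G}$)
$p = -30$ ($p = \left(23 + 22\right) \left(- \frac{2}{3}\right) = 45 \left(- \frac{2}{3}\right) = -30$)
$X{\left(S - 3 \right)} p = \frac{1}{0 - 3} \left(-30\right) = \frac{1}{-3} \left(-30\right) = \left(- \frac{1}{3}\right) \left(-30\right) = 10$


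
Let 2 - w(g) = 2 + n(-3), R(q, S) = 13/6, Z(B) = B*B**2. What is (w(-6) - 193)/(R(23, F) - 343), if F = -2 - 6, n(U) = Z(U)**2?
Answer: 5532/2045 ≈ 2.7051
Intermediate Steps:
Z(B) = B**3
n(U) = U**6 (n(U) = (U**3)**2 = U**6)
F = -8
R(q, S) = 13/6 (R(q, S) = 13*(1/6) = 13/6)
w(g) = -729 (w(g) = 2 - (2 + (-3)**6) = 2 - (2 + 729) = 2 - 1*731 = 2 - 731 = -729)
(w(-6) - 193)/(R(23, F) - 343) = (-729 - 193)/(13/6 - 343) = -922/(-2045/6) = -922*(-6/2045) = 5532/2045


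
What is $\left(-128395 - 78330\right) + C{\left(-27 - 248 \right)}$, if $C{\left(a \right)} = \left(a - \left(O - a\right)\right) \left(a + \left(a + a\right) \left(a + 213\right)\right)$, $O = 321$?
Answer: $-29668300$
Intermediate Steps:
$C{\left(a \right)} = \left(-321 + 2 a\right) \left(a + 2 a \left(213 + a\right)\right)$ ($C{\left(a \right)} = \left(a + \left(a - 321\right)\right) \left(a + \left(a + a\right) \left(a + 213\right)\right) = \left(a + \left(a - 321\right)\right) \left(a + 2 a \left(213 + a\right)\right) = \left(a + \left(-321 + a\right)\right) \left(a + 2 a \left(213 + a\right)\right) = \left(-321 + 2 a\right) \left(a + 2 a \left(213 + a\right)\right)$)
$\left(-128395 - 78330\right) + C{\left(-27 - 248 \right)} = \left(-128395 - 78330\right) + \left(-27 - 248\right) \left(-137067 + 4 \left(-27 - 248\right)^{2} + 212 \left(-27 - 248\right)\right) = -206725 - 275 \left(-137067 + 4 \left(-275\right)^{2} + 212 \left(-275\right)\right) = -206725 - 275 \left(-137067 + 4 \cdot 75625 - 58300\right) = -206725 - 275 \left(-137067 + 302500 - 58300\right) = -206725 - 29461575 = -29668300$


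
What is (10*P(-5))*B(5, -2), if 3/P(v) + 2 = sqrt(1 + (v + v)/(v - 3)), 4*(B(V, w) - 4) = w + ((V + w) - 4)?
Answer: -195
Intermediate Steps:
B(V, w) = 3 + w/2 + V/4 (B(V, w) = 4 + (w + ((V + w) - 4))/4 = 4 + (w + (-4 + V + w))/4 = 4 + (-4 + V + 2*w)/4 = 4 + (-1 + w/2 + V/4) = 3 + w/2 + V/4)
P(v) = 3/(-2 + sqrt(1 + 2*v/(-3 + v))) (P(v) = 3/(-2 + sqrt(1 + (v + v)/(v - 3))) = 3/(-2 + sqrt(1 + (2*v)/(-3 + v))) = 3/(-2 + sqrt(1 + 2*v/(-3 + v))))
(10*P(-5))*B(5, -2) = (10*(3/(-2 + sqrt(3)*sqrt((-1 - 5)/(-3 - 5)))))*(3 + (1/2)*(-2) + (1/4)*5) = (10*(3/(-2 + sqrt(3)*sqrt(-6/(-8)))))*(3 - 1 + 5/4) = (10*(3/(-2 + sqrt(3)*sqrt(-1/8*(-6)))))*(13/4) = (10*(3/(-2 + sqrt(3)*sqrt(3/4))))*(13/4) = (10*(3/(-2 + sqrt(3)*(sqrt(3)/2))))*(13/4) = (10*(3/(-2 + 3/2)))*(13/4) = (10*(3/(-1/2)))*(13/4) = (10*(3*(-2)))*(13/4) = (10*(-6))*(13/4) = -60*13/4 = -195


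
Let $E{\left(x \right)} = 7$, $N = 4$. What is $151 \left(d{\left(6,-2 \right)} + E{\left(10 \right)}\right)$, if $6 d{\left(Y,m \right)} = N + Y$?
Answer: $\frac{3926}{3} \approx 1308.7$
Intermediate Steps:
$d{\left(Y,m \right)} = \frac{2}{3} + \frac{Y}{6}$ ($d{\left(Y,m \right)} = \frac{4 + Y}{6} = \frac{2}{3} + \frac{Y}{6}$)
$151 \left(d{\left(6,-2 \right)} + E{\left(10 \right)}\right) = 151 \left(\left(\frac{2}{3} + \frac{1}{6} \cdot 6\right) + 7\right) = 151 \left(\left(\frac{2}{3} + 1\right) + 7\right) = 151 \left(\frac{5}{3} + 7\right) = 151 \cdot \frac{26}{3} = \frac{3926}{3}$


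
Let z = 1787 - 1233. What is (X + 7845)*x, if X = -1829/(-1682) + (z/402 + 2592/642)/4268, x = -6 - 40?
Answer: -13930967827158859/38598483858 ≈ -3.6092e+5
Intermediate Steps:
x = -46
z = 554
X = 84041622713/77196967716 (X = -1829/(-1682) + (554/402 + 2592/642)/4268 = -1829*(-1/1682) + (554*(1/402) + 2592*(1/642))*(1/4268) = 1829/1682 + (277/201 + 432/107)*(1/4268) = 1829/1682 + (116471/21507)*(1/4268) = 1829/1682 + 116471/91791876 = 84041622713/77196967716 ≈ 1.0887)
(X + 7845)*x = (84041622713/77196967716 + 7845)*(-46) = (605694253354733/77196967716)*(-46) = -13930967827158859/38598483858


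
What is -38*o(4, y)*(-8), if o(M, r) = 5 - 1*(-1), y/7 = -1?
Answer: 1824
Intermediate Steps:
y = -7 (y = 7*(-1) = -7)
o(M, r) = 6 (o(M, r) = 5 + 1 = 6)
-38*o(4, y)*(-8) = -38*6*(-8) = -228*(-8) = 1824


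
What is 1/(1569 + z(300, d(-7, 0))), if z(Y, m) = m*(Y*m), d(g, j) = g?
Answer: 1/16269 ≈ 6.1467e-5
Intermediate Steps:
z(Y, m) = Y*m²
1/(1569 + z(300, d(-7, 0))) = 1/(1569 + 300*(-7)²) = 1/(1569 + 300*49) = 1/(1569 + 14700) = 1/16269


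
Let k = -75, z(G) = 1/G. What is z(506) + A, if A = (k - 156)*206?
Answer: -24078515/506 ≈ -47586.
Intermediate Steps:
A = -47586 (A = (-75 - 156)*206 = -231*206 = -47586)
z(506) + A = 1/506 - 47586 = -24078515/506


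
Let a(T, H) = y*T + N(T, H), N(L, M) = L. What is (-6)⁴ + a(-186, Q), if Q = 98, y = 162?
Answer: -29022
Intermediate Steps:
a(T, H) = 163*T (a(T, H) = 162*T + T = 163*T)
(-6)⁴ + a(-186, Q) = (-6)⁴ + 163*(-186) = 1296 - 30318 = -29022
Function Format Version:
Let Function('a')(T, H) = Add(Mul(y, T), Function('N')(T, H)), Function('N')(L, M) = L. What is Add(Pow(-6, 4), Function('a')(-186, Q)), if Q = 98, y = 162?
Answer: -29022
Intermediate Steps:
Function('a')(T, H) = Mul(163, T) (Function('a')(T, H) = Add(Mul(162, T), T) = Mul(163, T))
Add(Pow(-6, 4), Function('a')(-186, Q)) = Add(Pow(-6, 4), Mul(163, -186)) = Add(1296, -30318) = -29022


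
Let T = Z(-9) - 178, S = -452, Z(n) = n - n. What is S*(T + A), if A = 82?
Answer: 43392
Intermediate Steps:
Z(n) = 0
T = -178 (T = 0 - 178 = -178)
S*(T + A) = -452*(-178 + 82) = -452*(-96) = 43392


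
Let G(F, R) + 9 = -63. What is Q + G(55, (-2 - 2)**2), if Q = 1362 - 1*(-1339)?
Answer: 2629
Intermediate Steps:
G(F, R) = -72 (G(F, R) = -9 - 63 = -72)
Q = 2701 (Q = 1362 + 1339 = 2701)
Q + G(55, (-2 - 2)**2) = 2701 - 72 = 2629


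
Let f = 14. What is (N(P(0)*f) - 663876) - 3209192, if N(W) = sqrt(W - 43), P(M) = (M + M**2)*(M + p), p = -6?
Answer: -3873068 + I*sqrt(43) ≈ -3.8731e+6 + 6.5574*I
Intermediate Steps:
P(M) = (-6 + M)*(M + M**2) (P(M) = (M + M**2)*(M - 6) = (M + M**2)*(-6 + M) = (-6 + M)*(M + M**2))
N(W) = sqrt(-43 + W)
(N(P(0)*f) - 663876) - 3209192 = (sqrt(-43 + (0*(-6 + 0**2 - 5*0))*14) - 663876) - 3209192 = (sqrt(-43 + (0*(-6 + 0 + 0))*14) - 663876) - 3209192 = (sqrt(-43 + (0*(-6))*14) - 663876) - 3209192 = (sqrt(-43 + 0*14) - 663876) - 3209192 = (sqrt(-43 + 0) - 663876) - 3209192 = (sqrt(-43) - 663876) - 3209192 = (I*sqrt(43) - 663876) - 3209192 = (-663876 + I*sqrt(43)) - 3209192 = -3873068 + I*sqrt(43)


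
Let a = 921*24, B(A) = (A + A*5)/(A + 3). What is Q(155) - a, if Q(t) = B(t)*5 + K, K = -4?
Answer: -1744207/79 ≈ -22079.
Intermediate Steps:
B(A) = 6*A/(3 + A) (B(A) = (A + 5*A)/(3 + A) = (6*A)/(3 + A) = 6*A/(3 + A))
a = 22104
Q(t) = -4 + 30*t/(3 + t) (Q(t) = (6*t/(3 + t))*5 - 4 = 30*t/(3 + t) - 4 = -4 + 30*t/(3 + t))
Q(155) - a = 2*(-6 + 13*155)/(3 + 155) - 1*22104 = 2*(-6 + 2015)/158 - 22104 = 2*(1/158)*2009 - 22104 = 2009/79 - 22104 = -1744207/79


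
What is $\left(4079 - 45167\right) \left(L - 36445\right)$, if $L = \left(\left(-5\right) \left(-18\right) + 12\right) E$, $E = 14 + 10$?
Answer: $1396868736$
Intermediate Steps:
$E = 24$
$L = 2448$ ($L = \left(\left(-5\right) \left(-18\right) + 12\right) 24 = \left(90 + 12\right) 24 = 102 \cdot 24 = 2448$)
$\left(4079 - 45167\right) \left(L - 36445\right) = \left(4079 - 45167\right) \left(2448 - 36445\right) = \left(-41088\right) \left(-33997\right) = 1396868736$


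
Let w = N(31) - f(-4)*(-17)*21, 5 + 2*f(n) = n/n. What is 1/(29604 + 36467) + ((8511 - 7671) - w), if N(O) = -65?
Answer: 106968950/66071 ≈ 1619.0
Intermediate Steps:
f(n) = -2 (f(n) = -5/2 + (n/n)/2 = -5/2 + (1/2)*1 = -5/2 + 1/2 = -2)
w = -779 (w = -65 - (-2*(-17))*21 = -65 - 34*21 = -65 - 1*714 = -65 - 714 = -779)
1/(29604 + 36467) + ((8511 - 7671) - w) = 1/(29604 + 36467) + ((8511 - 7671) - 1*(-779)) = 1/66071 + (840 + 779) = 1/66071 + 1619 = 106968950/66071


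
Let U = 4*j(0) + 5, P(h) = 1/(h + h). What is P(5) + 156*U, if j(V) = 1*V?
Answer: 7801/10 ≈ 780.10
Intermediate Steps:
j(V) = V
P(h) = 1/(2*h)
U = 5 (U = 4*0 + 5 = 0 + 5 = 5)
P(5) + 156*U = (½)/5 + 156*5 = (½)*(⅕) + 780 = ⅒ + 780 = 7801/10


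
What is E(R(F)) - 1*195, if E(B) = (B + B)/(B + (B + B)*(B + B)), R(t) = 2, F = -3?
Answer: -1753/9 ≈ -194.78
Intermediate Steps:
E(B) = 2*B/(B + 4*B²) (E(B) = (2*B)/(B + (2*B)*(2*B)) = (2*B)/(B + 4*B²) = 2*B/(B + 4*B²))
E(R(F)) - 1*195 = 2/(1 + 4*2) - 1*195 = 2/(1 + 8) - 195 = 2/9 - 195 = -1753/9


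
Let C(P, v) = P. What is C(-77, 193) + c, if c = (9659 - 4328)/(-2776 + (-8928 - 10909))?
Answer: -1746532/22613 ≈ -77.236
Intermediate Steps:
c = -5331/22613 (c = 5331/(-2776 - 19837) = 5331/(-22613) = 5331*(-1/22613) = -5331/22613 ≈ -0.23575)
C(-77, 193) + c = -77 - 5331/22613 = -1746532/22613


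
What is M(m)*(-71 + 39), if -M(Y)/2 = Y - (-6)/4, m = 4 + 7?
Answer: 800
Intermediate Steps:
m = 11
M(Y) = -3 - 2*Y (M(Y) = -2*(Y - (-6)/4) = -2*(Y - 1*(-3/2)) = -2*(Y + 3/2) = -2*(3/2 + Y) = -3 - 2*Y)
M(m)*(-71 + 39) = (-3 - 2*11)*(-71 + 39) = (-3 - 22)*(-32) = -25*(-32) = 800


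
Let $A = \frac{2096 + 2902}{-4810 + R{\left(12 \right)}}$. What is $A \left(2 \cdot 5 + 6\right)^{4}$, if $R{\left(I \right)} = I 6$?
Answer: $- \frac{163774464}{2369} \approx -69132.0$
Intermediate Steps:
$R{\left(I \right)} = 6 I$
$A = - \frac{2499}{2369}$ ($A = \frac{2096 + 2902}{-4810 + 6 \cdot 12} = \frac{4998}{-4810 + 72} = \frac{4998}{-4738} = 4998 \left(- \frac{1}{4738}\right) = - \frac{2499}{2369} \approx -1.0549$)
$A \left(2 \cdot 5 + 6\right)^{4} = - \frac{2499 \left(2 \cdot 5 + 6\right)^{4}}{2369} = - \frac{2499 \left(10 + 6\right)^{4}}{2369} = - \frac{2499 \cdot 16^{4}}{2369} = \left(- \frac{2499}{2369}\right) 65536 = - \frac{163774464}{2369}$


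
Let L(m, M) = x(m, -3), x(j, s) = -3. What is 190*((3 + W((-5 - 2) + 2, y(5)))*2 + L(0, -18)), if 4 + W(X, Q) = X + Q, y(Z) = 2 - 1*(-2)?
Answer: -1330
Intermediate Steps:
y(Z) = 4 (y(Z) = 2 + 2 = 4)
L(m, M) = -3
W(X, Q) = -4 + Q + X (W(X, Q) = -4 + (X + Q) = -4 + (Q + X) = -4 + Q + X)
190*((3 + W((-5 - 2) + 2, y(5)))*2 + L(0, -18)) = 190*((3 + (-4 + 4 + ((-5 - 2) + 2)))*2 - 3) = 190*((3 + (-4 + 4 + (-7 + 2)))*2 - 3) = 190*((3 + (-4 + 4 - 5))*2 - 3) = 190*((3 - 5)*2 - 3) = 190*(-2*2 - 3) = 190*(-4 - 3) = 190*(-7) = -1330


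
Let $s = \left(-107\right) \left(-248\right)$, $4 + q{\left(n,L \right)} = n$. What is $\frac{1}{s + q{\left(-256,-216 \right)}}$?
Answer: $\frac{1}{26276} \approx 3.8058 \cdot 10^{-5}$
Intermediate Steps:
$q{\left(n,L \right)} = -4 + n$
$s = 26536$
$\frac{1}{s + q{\left(-256,-216 \right)}} = \frac{1}{26536 - 260} = \frac{1}{26276}$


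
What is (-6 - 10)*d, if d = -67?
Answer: 1072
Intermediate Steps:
(-6 - 10)*d = (-6 - 10)*(-67) = -16*(-67) = 1072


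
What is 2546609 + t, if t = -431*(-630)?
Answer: 2818139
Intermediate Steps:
t = 271530
2546609 + t = 2546609 + 271530 = 2818139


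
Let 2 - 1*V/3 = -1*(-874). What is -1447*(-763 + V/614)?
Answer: 340839403/307 ≈ 1.1102e+6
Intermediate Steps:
V = -2616 (V = 6 - (-3)*(-874) = 6 - 3*874 = 6 - 2622 = -2616)
-1447*(-763 + V/614) = -1447*(-763 - 2616/614) = -1447*(-763 - 2616*1/614) = -1447*(-763 - 1308/307) = -1447*(-235549/307) = 340839403/307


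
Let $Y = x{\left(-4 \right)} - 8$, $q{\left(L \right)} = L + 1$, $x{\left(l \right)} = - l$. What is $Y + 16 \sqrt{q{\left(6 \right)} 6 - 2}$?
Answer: $-4 + 32 \sqrt{10} \approx 97.193$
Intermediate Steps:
$q{\left(L \right)} = 1 + L$
$Y = -4$ ($Y = \left(-1\right) \left(-4\right) - 8 = 4 - 8 = -4$)
$Y + 16 \sqrt{q{\left(6 \right)} 6 - 2} = -4 + 16 \sqrt{\left(1 + 6\right) 6 - 2} = -4 + 16 \sqrt{7 \cdot 6 - 2} = -4 + 16 \sqrt{42 - 2} = -4 + 16 \sqrt{40} = -4 + 16 \cdot 2 \sqrt{10} = -4 + 32 \sqrt{10}$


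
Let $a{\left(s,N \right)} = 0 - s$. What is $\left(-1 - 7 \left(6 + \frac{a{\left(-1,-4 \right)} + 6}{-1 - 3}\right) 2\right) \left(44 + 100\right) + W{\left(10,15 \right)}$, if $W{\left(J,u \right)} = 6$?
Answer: $-8706$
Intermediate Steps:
$a{\left(s,N \right)} = - s$
$\left(-1 - 7 \left(6 + \frac{a{\left(-1,-4 \right)} + 6}{-1 - 3}\right) 2\right) \left(44 + 100\right) + W{\left(10,15 \right)} = \left(-1 - 7 \left(6 + \frac{\left(-1\right) \left(-1\right) + 6}{-1 - 3}\right) 2\right) \left(44 + 100\right) + 6 = \left(-1 - 7 \left(6 + \frac{1 + 6}{-4}\right) 2\right) 144 + 6 = \left(-1 - 7 \left(6 + 7 \left(- \frac{1}{4}\right)\right) 2\right) 144 + 6 = \left(-1 - 7 \left(6 - \frac{7}{4}\right) 2\right) 144 + 6 = \left(-1 - 7 \cdot \frac{17}{4} \cdot 2\right) 144 + 6 = \left(-1 - \frac{119}{2}\right) 144 + 6 = \left(- \frac{121}{2}\right) 144 + 6 = -8712 + 6 = -8706$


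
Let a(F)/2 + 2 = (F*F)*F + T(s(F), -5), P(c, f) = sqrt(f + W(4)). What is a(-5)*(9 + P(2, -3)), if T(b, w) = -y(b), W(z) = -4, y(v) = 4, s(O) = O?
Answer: -2358 - 262*I*sqrt(7) ≈ -2358.0 - 693.19*I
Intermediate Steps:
T(b, w) = -4 (T(b, w) = -1*4 = -4)
P(c, f) = sqrt(-4 + f) (P(c, f) = sqrt(f - 4) = sqrt(-4 + f))
a(F) = -12 + 2*F**3 (a(F) = -4 + 2*((F*F)*F - 4) = -4 + 2*(F**2*F - 4) = -4 + 2*(F**3 - 4) = -4 + 2*(-4 + F**3) = -4 + (-8 + 2*F**3) = -12 + 2*F**3)
a(-5)*(9 + P(2, -3)) = (-12 + 2*(-5)**3)*(9 + sqrt(-4 - 3)) = (-12 + 2*(-125))*(9 + sqrt(-7)) = (-12 - 250)*(9 + I*sqrt(7)) = -262*(9 + I*sqrt(7)) = -2358 - 262*I*sqrt(7)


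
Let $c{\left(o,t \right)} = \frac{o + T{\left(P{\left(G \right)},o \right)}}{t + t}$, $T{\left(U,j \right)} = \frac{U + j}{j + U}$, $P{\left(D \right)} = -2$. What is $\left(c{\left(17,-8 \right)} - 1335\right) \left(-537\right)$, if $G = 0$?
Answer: $\frac{5739993}{8} \approx 7.175 \cdot 10^{5}$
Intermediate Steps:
$T{\left(U,j \right)} = 1$ ($T{\left(U,j \right)} = \frac{U + j}{U + j} = 1$)
$c{\left(o,t \right)} = \frac{1 + o}{2 t}$ ($c{\left(o,t \right)} = \frac{o + 1}{t + t} = \frac{1 + o}{2 t}$)
$\left(c{\left(17,-8 \right)} - 1335\right) \left(-537\right) = \left(\frac{1 + 17}{2 \left(-8\right)} - 1335\right) \left(-537\right) = \left(\frac{1}{2} \left(- \frac{1}{8}\right) 18 - 1335\right) \left(-537\right) = \left(- \frac{9}{8} - 1335\right) \left(-537\right) = \left(- \frac{10689}{8}\right) \left(-537\right) = \frac{5739993}{8}$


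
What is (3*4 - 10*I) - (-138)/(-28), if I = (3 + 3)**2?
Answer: -4941/14 ≈ -352.93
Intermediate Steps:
I = 36 (I = 6**2 = 36)
(3*4 - 10*I) - (-138)/(-28) = (3*4 - 10*36) - (-138)/(-28) = (12 - 360) - (-1)*(-138)/28 = -348 - 1*69/14 = -348 - 69/14 = -4941/14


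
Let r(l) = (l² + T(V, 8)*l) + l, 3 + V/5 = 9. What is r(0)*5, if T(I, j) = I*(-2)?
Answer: 0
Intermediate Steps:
V = 30 (V = -15 + 5*9 = -15 + 45 = 30)
T(I, j) = -2*I
r(l) = l² - 59*l (r(l) = (l² + (-2*30)*l) + l = (l² - 60*l) + l = l² - 59*l)
r(0)*5 = (0*(-59 + 0))*5 = (0*(-59))*5 = 0*5 = 0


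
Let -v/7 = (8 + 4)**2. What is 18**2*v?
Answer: -326592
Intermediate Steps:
v = -1008 (v = -7*(8 + 4)**2 = -7*12**2 = -7*144 = -1008)
18**2*v = 18**2*(-1008) = 324*(-1008) = -326592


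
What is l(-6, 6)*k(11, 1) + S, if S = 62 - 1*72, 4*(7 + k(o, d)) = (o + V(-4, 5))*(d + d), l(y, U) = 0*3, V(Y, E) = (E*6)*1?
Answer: -10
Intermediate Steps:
V(Y, E) = 6*E (V(Y, E) = (6*E)*1 = 6*E)
l(y, U) = 0
k(o, d) = -7 + d*(30 + o)/2 (k(o, d) = -7 + ((o + 6*5)*(d + d))/4 = -7 + ((o + 30)*(2*d))/4 = -7 + ((30 + o)*(2*d))/4 = -7 + (2*d*(30 + o))/4 = -7 + d*(30 + o)/2)
S = -10 (S = 62 - 72 = -10)
l(-6, 6)*k(11, 1) + S = 0*(-7 + 15*1 + (½)*1*11) - 10 = 0*(-7 + 15 + 11/2) - 10 = 0*(27/2) - 10 = 0 - 10 = -10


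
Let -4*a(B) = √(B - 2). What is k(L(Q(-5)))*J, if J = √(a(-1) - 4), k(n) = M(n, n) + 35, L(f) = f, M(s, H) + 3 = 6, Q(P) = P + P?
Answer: 19*√(-16 - I*√3) ≈ 4.1076 - 76.111*I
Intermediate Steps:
Q(P) = 2*P
M(s, H) = 3 (M(s, H) = -3 + 6 = 3)
k(n) = 38 (k(n) = 3 + 35 = 38)
a(B) = -√(-2 + B)/4 (a(B) = -√(B - 2)/4 = -√(-2 + B)/4)
J = √(-4 - I*√3/4) (J = √(-√(-2 - 1)/4 - 4) = √(-I*√3/4 - 4) = √(-4 - I*√3/4) ≈ 0.1081 - 2.0029*I)
k(L(Q(-5)))*J = 38*(√(-16 - I*√3)/2) = 19*√(-16 - I*√3)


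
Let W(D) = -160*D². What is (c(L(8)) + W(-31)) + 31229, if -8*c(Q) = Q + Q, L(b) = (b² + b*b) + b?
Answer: -122565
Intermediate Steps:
L(b) = b + 2*b² (L(b) = (b² + b²) + b = 2*b² + b = b + 2*b²)
c(Q) = -Q/4 (c(Q) = -(Q + Q)/8 = -Q/4)
(c(L(8)) + W(-31)) + 31229 = (-2*(1 + 2*8) - 160*(-31)²) + 31229 = (-2*(1 + 16) - 160*961) + 31229 = (-2*17 - 153760) + 31229 = (-¼*136 - 153760) + 31229 = (-34 - 153760) + 31229 = -153794 + 31229 = -122565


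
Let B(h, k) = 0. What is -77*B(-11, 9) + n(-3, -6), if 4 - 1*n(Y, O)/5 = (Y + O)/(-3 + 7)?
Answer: 125/4 ≈ 31.250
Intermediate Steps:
n(Y, O) = 20 - 5*O/4 - 5*Y/4 (n(Y, O) = 20 - 5*(Y + O)/(-3 + 7) = 20 - 5*(O + Y)/4 = 20 - 5*(O/4 + Y/4) = 20 + (-5*O/4 - 5*Y/4) = 20 - 5*O/4 - 5*Y/4)
-77*B(-11, 9) + n(-3, -6) = -77*0 + (20 - 5/4*(-6) - 5/4*(-3)) = 0 + (20 + 15/2 + 15/4) = 0 + 125/4 = 125/4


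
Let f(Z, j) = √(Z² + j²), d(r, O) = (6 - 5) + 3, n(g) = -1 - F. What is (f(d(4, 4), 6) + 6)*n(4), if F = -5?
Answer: 24 + 8*√13 ≈ 52.844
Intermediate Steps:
n(g) = 4 (n(g) = -1 - 1*(-5) = -1 + 5 = 4)
d(r, O) = 4 (d(r, O) = 1 + 3 = 4)
(f(d(4, 4), 6) + 6)*n(4) = (√(4² + 6²) + 6)*4 = (√(16 + 36) + 6)*4 = (√52 + 6)*4 = (2*√13 + 6)*4 = (6 + 2*√13)*4 = 24 + 8*√13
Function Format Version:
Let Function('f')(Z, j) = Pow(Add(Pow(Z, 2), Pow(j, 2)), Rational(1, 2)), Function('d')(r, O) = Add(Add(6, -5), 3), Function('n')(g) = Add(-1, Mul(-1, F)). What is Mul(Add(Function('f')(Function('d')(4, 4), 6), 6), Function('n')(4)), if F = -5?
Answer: Add(24, Mul(8, Pow(13, Rational(1, 2)))) ≈ 52.844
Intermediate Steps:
Function('n')(g) = 4 (Function('n')(g) = Add(-1, Mul(-1, -5)) = Add(-1, 5) = 4)
Function('d')(r, O) = 4 (Function('d')(r, O) = Add(1, 3) = 4)
Mul(Add(Function('f')(Function('d')(4, 4), 6), 6), Function('n')(4)) = Mul(Add(Pow(Add(Pow(4, 2), Pow(6, 2)), Rational(1, 2)), 6), 4) = Mul(Add(Pow(Add(16, 36), Rational(1, 2)), 6), 4) = Mul(Add(Pow(52, Rational(1, 2)), 6), 4) = Mul(Add(Mul(2, Pow(13, Rational(1, 2))), 6), 4) = Mul(Add(6, Mul(2, Pow(13, Rational(1, 2)))), 4) = Add(24, Mul(8, Pow(13, Rational(1, 2))))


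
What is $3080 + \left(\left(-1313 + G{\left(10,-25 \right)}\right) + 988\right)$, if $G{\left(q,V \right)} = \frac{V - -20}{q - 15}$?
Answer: $2756$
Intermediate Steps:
$G{\left(q,V \right)} = \frac{20 + V}{-15 + q}$ ($G{\left(q,V \right)} = \frac{V + 20}{-15 + q} = \frac{20 + V}{-15 + q}$)
$3080 + \left(\left(-1313 + G{\left(10,-25 \right)}\right) + 988\right) = 3080 + \left(\left(-1313 + \frac{20 - 25}{-15 + 10}\right) + 988\right) = 3080 + \left(\left(-1313 + \frac{1}{-5} \left(-5\right)\right) + 988\right) = 3080 + \left(\left(-1313 - -1\right) + 988\right) = 3080 + \left(\left(-1313 + 1\right) + 988\right) = 3080 + \left(-1312 + 988\right) = 3080 - 324 = 2756$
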